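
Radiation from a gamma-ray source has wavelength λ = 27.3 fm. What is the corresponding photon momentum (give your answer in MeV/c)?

45.4 MeV/c

Use h = 6.62607015·10^-34 J·s, c = 2.99792458·10^8 m/s, 1 eV = 1.602176634·10^-19 J.
First convert: λ = 27.3 fm = 2.73·10^-14 m.
For a photon p = h/λ, so p = 2.427·10^-20 kg·m/s.
Converting to MeV/c: p = 45.42 MeV/c ≈ 45.4 MeV/c.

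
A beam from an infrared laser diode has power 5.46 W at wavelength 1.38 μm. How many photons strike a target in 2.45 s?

9.29e19 photons

Total energy: E_total = P·t = 5.46 × 2.45 = 13.38 J.
Per-photon energy: E = 1.439e-19 J.
N = E_total / E_photon = 9.29e19.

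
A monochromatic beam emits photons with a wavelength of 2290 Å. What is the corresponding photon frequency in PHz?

1.31 PHz

Convert to SI: λ = 2290 Å = 2.29 × 10^-7 m.
Apply f = c/λ: f = 1.309 × 10^15 Hz.
Converting to PHz: f = 1.309 PHz ≈ 1.31 PHz.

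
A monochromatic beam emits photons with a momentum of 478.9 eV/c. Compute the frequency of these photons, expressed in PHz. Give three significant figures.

Take h = 6.62607015e-34 J·s, c = 2.99792458e8 m/s, 1 eV = 1.602176634e-19 J.
Convert to SI: p = 478.9 eV/c = 2.5594e-25 kg·m/s.
Since f = pc/h for a photon, f = 1.158e17 Hz.
Converting to PHz: f = 115.8 PHz ≈ 116 PHz.

116 PHz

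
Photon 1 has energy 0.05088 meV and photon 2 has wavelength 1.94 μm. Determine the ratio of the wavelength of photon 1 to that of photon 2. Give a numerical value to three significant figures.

λ_1 = 0.02437 m (from energy = 0.05088 meV, via λ = hc/E).
λ_2 = 1.940 × 10^-6 m (from wavelength = 1.94 μm, via λ given directly).
Ratio = 0.02437 / 1.940 × 10^-6 = 1.26 × 10^4.

1.26 × 10^4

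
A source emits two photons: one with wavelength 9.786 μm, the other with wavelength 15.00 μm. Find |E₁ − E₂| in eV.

Using E = hc/λ: E₁ = 2.0299e-20 J, E₂ = 1.3243e-20 J.
|ΔE| = |2.0299e-20 − 1.3243e-20| = 7.06e-21 J = 0.0440 eV.

0.0440 eV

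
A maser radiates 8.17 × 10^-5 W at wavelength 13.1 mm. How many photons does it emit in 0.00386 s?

Total energy: E_total = P·t = 8.17 × 10^-5 × 0.00386 = 3.154 × 10^-7 J.
Per-photon energy: E = 1.516 × 10^-23 J.
N = E_total / E_photon = 2.08 × 10^16.

2.08 × 10^16 photons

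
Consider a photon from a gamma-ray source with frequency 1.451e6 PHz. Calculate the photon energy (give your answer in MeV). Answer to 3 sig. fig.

Convert to SI: f = 1.451e6 PHz = 1.451e21 Hz.
For a photon E = hf, so E = 9.614e-13 J.
Converting to MeV: E = 6.001 MeV ≈ 6.00 MeV.

6.00 MeV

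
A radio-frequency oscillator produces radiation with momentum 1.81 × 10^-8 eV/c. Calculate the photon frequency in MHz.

In SI units: p = 1.81 × 10^-8 eV/c = 9.6732 × 10^-36 kg·m/s.
The photon relation is f = pc/h, giving f = 4.377 × 10^6 Hz.
Converting to MHz: f = 4.377 MHz ≈ 4.38 MHz.

4.38 MHz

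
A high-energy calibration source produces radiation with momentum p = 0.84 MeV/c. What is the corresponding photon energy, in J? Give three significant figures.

In SI units: p = 0.84 MeV/c = 4.4892e-22 kg·m/s.
For a photon E = pc, so E = 1.346e-13 J.
So E ≈ 1.35e-13 J.

1.35e-13 J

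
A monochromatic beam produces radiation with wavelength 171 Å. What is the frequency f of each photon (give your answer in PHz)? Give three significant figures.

Convert to SI: λ = 171 Å = 1.71 × 10^-8 m.
Apply f = c/λ: f = 1.753 × 10^16 Hz.
Converting to PHz: f = 17.53 PHz ≈ 17.5 PHz.

17.5 PHz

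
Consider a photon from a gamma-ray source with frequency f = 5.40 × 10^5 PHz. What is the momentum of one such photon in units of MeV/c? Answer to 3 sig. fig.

2.23 MeV/c

Use h = 6.62607015 × 10^-34 J·s, c = 2.99792458 × 10^8 m/s, 1 eV = 1.602176634 × 10^-19 J.
In SI units: f = 5.40 × 10^5 PHz = 5.40 × 10^20 Hz.
Apply p = hf/c: p = 1.194 × 10^-21 kg·m/s.
Converting to MeV/c: p = 2.233 MeV/c ≈ 2.23 MeV/c.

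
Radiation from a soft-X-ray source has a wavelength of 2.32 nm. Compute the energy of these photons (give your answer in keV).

(h = 6.62607015e-34 J·s, c = 2.99792458e8 m/s, 1 eV = 1.602176634e-19 J.)
In SI units: λ = 2.32 nm = 2.32e-9 m.
Apply E = hc/λ: E = 8.562e-17 J.
Converting to keV: E = 0.5344 keV ≈ 0.534 keV.

0.534 keV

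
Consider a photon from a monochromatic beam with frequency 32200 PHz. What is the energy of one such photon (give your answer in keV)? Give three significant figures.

133 keV

First convert: f = 32200 PHz = 3.22 × 10^19 Hz.
Since E = hf for a photon, E = 2.134 × 10^-14 J.
Converting to keV: E = 133.2 keV ≈ 133 keV.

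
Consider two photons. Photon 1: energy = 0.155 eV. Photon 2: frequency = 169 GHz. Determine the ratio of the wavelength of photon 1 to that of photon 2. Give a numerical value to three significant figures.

λ_1 = 7.999 × 10^-6 m (from energy = 0.155 eV, via λ = hc/E).
λ_2 = 0.001774 m (from frequency = 169 GHz, via λ = c/f).
Ratio = 7.999 × 10^-6 / 0.001774 = 4.51 × 10^-3.

4.51 × 10^-3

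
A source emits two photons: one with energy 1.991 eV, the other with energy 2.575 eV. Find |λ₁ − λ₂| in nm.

Using λ = hc/E: λ₁ = 6.2272e-7 m, λ₂ = 4.8149e-7 m.
|Δλ| = |6.2272e-7 − 4.8149e-7| = 1.41e-7 m = 141 nm.

141 nm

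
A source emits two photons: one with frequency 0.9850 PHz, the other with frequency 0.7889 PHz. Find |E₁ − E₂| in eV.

Using E = hf: E₁ = 6.5267e-19 J, E₂ = 5.2273e-19 J.
|ΔE| = |6.5267e-19 − 5.2273e-19| = 1.30e-19 J = 0.811 eV.

0.811 eV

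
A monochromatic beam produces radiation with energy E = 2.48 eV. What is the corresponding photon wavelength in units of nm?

Take h = 6.62607015e-34 J·s, c = 2.99792458e8 m/s, 1 eV = 1.602176634e-19 J.
First convert: E = 2.48 eV = 3.9734e-19 J.
Since λ = hc/E for a photon, λ = 4.999e-7 m.
Converting to nm: λ = 499.9 nm ≈ 500 nm.

500 nm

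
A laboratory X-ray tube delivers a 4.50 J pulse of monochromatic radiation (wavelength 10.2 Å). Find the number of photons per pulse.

Per-photon energy: E = 1.947 × 10^-16 J (from wavelength = 10.2 Å).
N = E_total / E_photon = 4.50 J / 1.947 × 10^-16 J = 2.31 × 10^16.

2.31 × 10^16 photons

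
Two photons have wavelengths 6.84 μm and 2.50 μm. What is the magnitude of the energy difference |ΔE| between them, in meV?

315 meV

Using E = hc/λ: E₁ = 2.904e-20 J, E₂ = 7.946e-20 J.
|ΔE| = |2.904e-20 − 7.946e-20| = 5.04e-20 J = 315 meV.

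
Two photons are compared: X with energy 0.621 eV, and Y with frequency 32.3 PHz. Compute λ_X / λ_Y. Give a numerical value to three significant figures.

λ_X = 1.997 × 10^-6 m (from energy = 0.621 eV, via λ = hc/E).
λ_Y = 9.282 × 10^-9 m (from frequency = 32.3 PHz, via λ = c/f).
Ratio = 1.997 × 10^-6 / 9.282 × 10^-9 = 215.

215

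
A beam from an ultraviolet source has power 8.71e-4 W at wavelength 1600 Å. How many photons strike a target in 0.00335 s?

2.35e12 photons

Total energy: E_total = P·t = 8.71e-4 × 0.00335 = 2.918e-6 J.
Per-photon energy: E = 1.242e-18 J.
N = E_total / E_photon = 2.35e12.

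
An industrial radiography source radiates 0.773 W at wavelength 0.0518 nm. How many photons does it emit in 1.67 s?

Total energy: E_total = P·t = 0.773 × 1.67 = 1.291 J.
Per-photon energy: E = 3.835 × 10^-15 J.
N = E_total / E_photon = 3.37 × 10^14.

3.37 × 10^14 photons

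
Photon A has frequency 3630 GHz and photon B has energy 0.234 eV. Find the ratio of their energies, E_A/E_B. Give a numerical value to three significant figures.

0.0642

E_A = 2.405 × 10^-21 J (from frequency = 3630 GHz, via E = hf).
E_B = 3.749 × 10^-20 J (from energy = 0.234 eV, via E given directly).
Ratio = 2.405 × 10^-21 / 3.749 × 10^-20 = 0.0642.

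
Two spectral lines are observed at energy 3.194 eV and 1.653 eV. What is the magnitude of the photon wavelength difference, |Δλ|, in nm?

Using λ = hc/E: λ₁ = 3.8818e-7 m, λ₂ = 7.5006e-7 m.
|Δλ| = |3.8818e-7 − 7.5006e-7| = 3.62e-7 m = 362 nm.

362 nm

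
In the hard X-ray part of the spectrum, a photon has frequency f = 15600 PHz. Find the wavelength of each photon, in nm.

First convert: f = 15600 PHz = 1.56e19 Hz.
For a photon λ = c/f, so λ = 1.922e-11 m.
Converting to nm: λ = 0.01922 nm ≈ 0.0192 nm.

0.0192 nm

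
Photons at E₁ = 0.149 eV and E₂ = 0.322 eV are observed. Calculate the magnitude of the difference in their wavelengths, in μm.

4.47 μm

Using λ = hc/E: λ₁ = 8.321 × 10^-6 m, λ₂ = 3.850 × 10^-6 m.
|Δλ| = |8.321 × 10^-6 − 3.850 × 10^-6| = 4.47 × 10^-6 m = 4.47 μm.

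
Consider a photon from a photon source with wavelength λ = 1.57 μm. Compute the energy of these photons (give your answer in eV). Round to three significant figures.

Convert to SI: λ = 1.57 μm = 1.57e-6 m.
Apply E = hc/λ: E = 1.265e-19 J.
Converting to eV: E = 0.7897 eV ≈ 0.790 eV.

0.790 eV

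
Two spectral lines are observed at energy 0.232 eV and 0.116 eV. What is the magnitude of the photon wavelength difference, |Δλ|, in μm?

Using λ = hc/E: λ₁ = 5.344 × 10^-6 m, λ₂ = 1.069 × 10^-5 m.
|Δλ| = |5.344 × 10^-6 − 1.069 × 10^-5| = 5.34 × 10^-6 m = 5.34 μm.

5.34 μm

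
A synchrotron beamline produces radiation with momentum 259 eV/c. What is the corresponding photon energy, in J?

4.15e-17 J

In SI units: p = 259 eV/c = 1.3842e-25 kg·m/s.
Since E = pc for a photon, E = 4.150e-17 J.
So E ≈ 4.15e-17 J.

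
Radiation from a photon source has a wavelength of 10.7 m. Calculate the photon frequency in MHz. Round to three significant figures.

28.0 MHz

Take c = 2.99792458e8 m/s.
Apply f = c/λ: f = 2.802e7 Hz.
Converting to MHz: f = 28.02 MHz ≈ 28.0 MHz.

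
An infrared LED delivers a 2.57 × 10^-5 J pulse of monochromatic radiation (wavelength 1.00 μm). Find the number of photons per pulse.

Per-photon energy: E = 1.986 × 10^-19 J (from wavelength = 1.00 μm).
N = E_total / E_photon = 2.57 × 10^-5 J / 1.986 × 10^-19 J = 1.29 × 10^14.

1.29 × 10^14 photons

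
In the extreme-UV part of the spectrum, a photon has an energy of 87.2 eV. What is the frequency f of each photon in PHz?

First convert: E = 87.2 eV = 1.3971e-17 J.
Apply f = E/h: f = 2.108e16 Hz.
Converting to PHz: f = 21.08 PHz ≈ 21.1 PHz.

21.1 PHz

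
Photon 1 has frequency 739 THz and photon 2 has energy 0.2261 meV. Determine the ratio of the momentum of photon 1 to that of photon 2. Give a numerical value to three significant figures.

1.35e4

p_1 = 1.633e-27 kg·m/s (from frequency = 739 THz, via p = hf/c).
p_2 = 1.208e-31 kg·m/s (from energy = 0.2261 meV, via p = E/c).
Ratio = 1.633e-27 / 1.208e-31 = 1.35e4.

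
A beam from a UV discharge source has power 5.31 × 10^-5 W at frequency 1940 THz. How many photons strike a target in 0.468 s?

1.93 × 10^13 photons

Total energy: E_total = P·t = 5.31 × 10^-5 × 0.468 = 2.485 × 10^-5 J.
Per-photon energy: E = 1.285 × 10^-18 J.
N = E_total / E_photon = 1.93 × 10^13.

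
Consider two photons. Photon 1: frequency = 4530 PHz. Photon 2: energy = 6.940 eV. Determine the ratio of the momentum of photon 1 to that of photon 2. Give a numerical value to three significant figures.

p_1 = 1.001·10^-23 kg·m/s (from frequency = 4530 PHz, via p = hf/c).
p_2 = 3.709·10^-27 kg·m/s (from energy = 6.940 eV, via p = E/c).
Ratio = 1.001·10^-23 / 3.709·10^-27 = 2700.

2700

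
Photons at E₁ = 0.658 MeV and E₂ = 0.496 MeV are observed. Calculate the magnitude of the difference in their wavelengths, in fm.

615 fm

Using λ = hc/E: λ₁ = 1.884e-12 m, λ₂ = 2.500e-12 m.
|Δλ| = |1.884e-12 − 2.500e-12| = 6.15e-13 m = 615 fm.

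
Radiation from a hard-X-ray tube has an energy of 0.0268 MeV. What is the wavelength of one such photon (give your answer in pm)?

Convert to SI: E = 0.0268 MeV = 4.2938e-15 J.
Since λ = hc/E for a photon, λ = 4.626e-11 m.
Converting to pm: λ = 46.26 pm ≈ 46.3 pm.

46.3 pm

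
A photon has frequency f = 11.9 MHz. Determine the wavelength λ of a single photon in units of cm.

Take c = 2.99792458 × 10^8 m/s.
First convert: f = 11.9 MHz = 1.19 × 10^7 Hz.
Since λ = c/f for a photon, λ = 25.19 m.
Converting to cm: λ = 2519 cm ≈ 2520 cm.

2520 cm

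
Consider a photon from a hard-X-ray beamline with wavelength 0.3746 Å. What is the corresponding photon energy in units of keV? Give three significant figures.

33.1 keV

Convert to SI: λ = 0.3746 Å = 3.746·10^-11 m.
Since E = hc/λ for a photon, E = 5.303·10^-15 J.
Converting to keV: E = 33.10 keV ≈ 33.1 keV.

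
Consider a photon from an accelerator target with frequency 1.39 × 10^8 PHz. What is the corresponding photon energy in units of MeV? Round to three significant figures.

575 MeV

(h = 6.62607015 × 10^-34 J·s, 1 eV = 1.602176634 × 10^-19 J.)
Convert to SI: f = 1.39 × 10^8 PHz = 1.39 × 10^23 Hz.
For a photon E = hf, so E = 9.210 × 10^-11 J.
Converting to MeV: E = 574.9 MeV ≈ 575 MeV.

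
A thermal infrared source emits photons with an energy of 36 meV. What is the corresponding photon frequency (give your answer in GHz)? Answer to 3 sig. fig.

8700 GHz

First convert: E = 36 meV = 5.7678 × 10^-21 J.
For a photon f = E/h, so f = 8.705 × 10^12 Hz.
Converting to GHz: f = 8705 GHz ≈ 8700 GHz.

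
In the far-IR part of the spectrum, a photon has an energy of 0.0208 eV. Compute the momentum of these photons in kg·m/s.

Convert to SI: E = 0.0208 eV = 3.3325 × 10^-21 J.
Apply p = E/c: p = 1.112 × 10^-29 kg·m/s.
So p ≈ 1.11 × 10^-29 kg·m/s.

1.11 × 10^-29 kg·m/s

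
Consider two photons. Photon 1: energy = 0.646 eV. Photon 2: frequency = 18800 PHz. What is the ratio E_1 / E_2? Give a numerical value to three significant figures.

8.31 × 10^-6

E_1 = 1.035 × 10^-19 J (from energy = 0.646 eV, via E given directly).
E_2 = 1.246 × 10^-14 J (from frequency = 18800 PHz, via E = hf).
Ratio = 1.035 × 10^-19 / 1.246 × 10^-14 = 8.31 × 10^-6.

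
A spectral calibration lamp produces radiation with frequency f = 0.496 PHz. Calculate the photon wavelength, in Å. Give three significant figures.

Take c = 2.99792458e8 m/s.
In SI units: f = 0.496 PHz = 4.96e14 Hz.
Apply λ = c/f: λ = 6.044e-7 m.
Converting to Å: λ = 6044 Å ≈ 6040 Å.

6040 Å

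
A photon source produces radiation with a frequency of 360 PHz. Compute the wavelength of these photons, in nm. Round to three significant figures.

0.833 nm

Convert to SI: f = 360 PHz = 3.6e17 Hz.
Apply λ = c/f: λ = 8.328e-10 m.
Converting to nm: λ = 0.8328 nm ≈ 0.833 nm.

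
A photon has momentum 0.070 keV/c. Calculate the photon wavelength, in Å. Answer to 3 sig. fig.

177 Å

Take h = 6.62607015e-34 J·s, c = 2.99792458e8 m/s, 1 eV = 1.602176634e-19 J.
First convert: p = 0.070 keV/c = 3.7410e-26 kg·m/s.
For a photon λ = h/p, so λ = 1.771e-8 m.
Converting to Å: λ = 177.1 Å ≈ 177 Å.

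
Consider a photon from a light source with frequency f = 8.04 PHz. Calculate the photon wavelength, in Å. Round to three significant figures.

Take c = 2.99792458e8 m/s.
First convert: f = 8.04 PHz = 8.04e15 Hz.
Apply λ = c/f: λ = 3.729e-8 m.
Converting to Å: λ = 372.9 Å ≈ 373 Å.

373 Å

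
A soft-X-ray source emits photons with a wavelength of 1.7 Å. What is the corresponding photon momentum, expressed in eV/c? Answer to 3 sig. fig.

7290 eV/c

In SI units: λ = 1.7 Å = 1.7e-10 m.
The photon relation is p = h/λ, giving p = 3.898e-24 kg·m/s.
Converting to eV/c: p = 7293 eV/c ≈ 7290 eV/c.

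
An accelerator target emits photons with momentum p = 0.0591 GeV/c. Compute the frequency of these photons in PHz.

In SI units: p = 0.0591 GeV/c = 3.1585e-20 kg·m/s.
The photon relation is f = pc/h, giving f = 1.429e22 Hz.
Converting to PHz: f = 1.429e7 PHz ≈ 1.43e7 PHz.

1.43e7 PHz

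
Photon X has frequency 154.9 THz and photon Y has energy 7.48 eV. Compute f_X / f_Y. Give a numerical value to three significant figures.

0.0856

f_X = 1.549e14 Hz (from frequency = 154.9 THz, via f given directly).
f_Y = 1.809e15 Hz (from energy = 7.48 eV, via f = E/h).
Ratio = 1.549e14 / 1.809e15 = 0.0856.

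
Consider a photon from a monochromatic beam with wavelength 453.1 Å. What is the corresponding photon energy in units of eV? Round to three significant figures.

27.4 eV

Convert to SI: λ = 453.1 Å = 4.531 × 10^-8 m.
For a photon E = hc/λ, so E = 4.384 × 10^-18 J.
Converting to eV: E = 27.36 eV ≈ 27.4 eV.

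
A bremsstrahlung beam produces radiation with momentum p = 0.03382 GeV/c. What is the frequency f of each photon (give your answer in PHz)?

Convert to SI: p = 0.03382 GeV/c = 1.8074e-20 kg·m/s.
The photon relation is f = pc/h, giving f = 8.178e21 Hz.
Converting to PHz: f = 8.178e6 PHz ≈ 8.18e6 PHz.

8.18e6 PHz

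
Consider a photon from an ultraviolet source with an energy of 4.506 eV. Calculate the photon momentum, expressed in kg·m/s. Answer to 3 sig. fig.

2.41·10^-27 kg·m/s

Convert to SI: E = 4.506 eV = 7.2194·10^-19 J.
Since p = E/c for a photon, p = 2.408·10^-27 kg·m/s.
So p ≈ 2.41·10^-27 kg·m/s.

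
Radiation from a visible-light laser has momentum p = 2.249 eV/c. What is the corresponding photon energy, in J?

In SI units: p = 2.249 eV/c = 1.2019 × 10^-27 kg·m/s.
For a photon E = pc, so E = 3.603 × 10^-19 J.
So E ≈ 3.60 × 10^-19 J.

3.60 × 10^-19 J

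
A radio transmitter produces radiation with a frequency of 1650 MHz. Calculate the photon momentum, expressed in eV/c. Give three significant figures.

6.82e-6 eV/c

First convert: f = 1650 MHz = 1.65e9 Hz.
For a photon p = hf/c, so p = 3.647e-33 kg·m/s.
Converting to eV/c: p = 6.824e-6 eV/c ≈ 6.82e-6 eV/c.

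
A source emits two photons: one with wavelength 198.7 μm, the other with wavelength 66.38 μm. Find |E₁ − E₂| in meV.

12.4 meV

Using E = hc/λ: E₁ = 9.9972e-22 J, E₂ = 2.9925e-21 J.
|ΔE| = |9.9972e-22 − 2.9925e-21| = 1.99e-21 J = 12.4 meV.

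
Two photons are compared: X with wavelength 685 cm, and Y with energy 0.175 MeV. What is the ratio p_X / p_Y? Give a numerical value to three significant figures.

p_X = 9.673 × 10^-35 kg·m/s (from wavelength = 685 cm, via p = h/λ).
p_Y = 9.353 × 10^-23 kg·m/s (from energy = 0.175 MeV, via p = E/c).
Ratio = 9.673 × 10^-35 / 9.353 × 10^-23 = 1.03 × 10^-12.

1.03 × 10^-12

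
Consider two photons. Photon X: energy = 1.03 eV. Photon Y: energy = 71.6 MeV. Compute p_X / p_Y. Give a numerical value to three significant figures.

1.44·10^-8

p_X = 5.505·10^-28 kg·m/s (from energy = 1.03 eV, via p = E/c).
p_Y = 3.827·10^-20 kg·m/s (from energy = 71.6 MeV, via p = E/c).
Ratio = 5.505·10^-28 / 3.827·10^-20 = 1.44·10^-8.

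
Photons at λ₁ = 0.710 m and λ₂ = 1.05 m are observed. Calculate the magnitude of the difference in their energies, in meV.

5.65 × 10^-4 meV

Using E = hc/λ: E₁ = 2.798 × 10^-25 J, E₂ = 1.892 × 10^-25 J.
|ΔE| = |2.798 × 10^-25 − 1.892 × 10^-25| = 9.06 × 10^-26 J = 5.65 × 10^-4 meV.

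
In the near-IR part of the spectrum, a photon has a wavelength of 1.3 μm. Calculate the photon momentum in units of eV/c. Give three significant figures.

0.954 eV/c

First convert: λ = 1.3 μm = 1.3e-6 m.
Apply p = h/λ: p = 5.097e-28 kg·m/s.
Converting to eV/c: p = 0.9537 eV/c ≈ 0.954 eV/c.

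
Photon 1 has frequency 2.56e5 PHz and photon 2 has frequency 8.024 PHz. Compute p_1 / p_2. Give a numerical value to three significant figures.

p_1 = 5.658e-22 kg·m/s (from frequency = 2.56e5 PHz, via p = hf/c).
p_2 = 1.773e-26 kg·m/s (from frequency = 8.024 PHz, via p = hf/c).
Ratio = 5.658e-22 / 1.773e-26 = 3.19e4.

3.19e4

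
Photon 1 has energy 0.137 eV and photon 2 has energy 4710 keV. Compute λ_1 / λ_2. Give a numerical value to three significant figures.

λ_1 = 9.050 × 10^-6 m (from energy = 0.137 eV, via λ = hc/E).
λ_2 = 2.632 × 10^-13 m (from energy = 4710 keV, via λ = hc/E).
Ratio = 9.050 × 10^-6 / 2.632 × 10^-13 = 3.44 × 10^7.

3.44 × 10^7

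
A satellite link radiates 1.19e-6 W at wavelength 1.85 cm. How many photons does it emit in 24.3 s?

Total energy: E_total = P·t = 1.19e-6 × 24.3 = 2.892e-5 J.
Per-photon energy: E = 1.074e-23 J.
N = E_total / E_photon = 2.69e18.

2.69e18 photons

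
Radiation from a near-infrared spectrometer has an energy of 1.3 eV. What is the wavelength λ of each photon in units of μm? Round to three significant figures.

(h = 6.62607015·10^-34 J·s, c = 2.99792458·10^8 m/s, 1 eV = 1.602176634·10^-19 J.)
Convert to SI: E = 1.3 eV = 2.0828·10^-19 J.
The photon relation is λ = hc/E, giving λ = 9.537·10^-7 m.
Converting to μm: λ = 0.9537 μm ≈ 0.954 μm.

0.954 μm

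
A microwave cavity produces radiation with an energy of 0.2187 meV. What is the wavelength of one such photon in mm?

5.67 mm

(h = 6.62607015 × 10^-34 J·s, c = 2.99792458 × 10^8 m/s, 1 eV = 1.602176634 × 10^-19 J.)
First convert: E = 0.2187 meV = 3.5040 × 10^-23 J.
Apply λ = hc/E: λ = 0.005669 m.
Converting to mm: λ = 5.669 mm ≈ 5.67 mm.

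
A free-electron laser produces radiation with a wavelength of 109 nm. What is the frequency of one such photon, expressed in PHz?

First convert: λ = 109 nm = 1.09 × 10^-7 m.
For a photon f = c/λ, so f = 2.750 × 10^15 Hz.
Converting to PHz: f = 2.750 PHz ≈ 2.75 PHz.

2.75 PHz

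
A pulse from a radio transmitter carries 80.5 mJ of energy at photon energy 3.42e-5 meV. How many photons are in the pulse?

Per-photon energy: E = 5.479e-27 J (from energy = 3.42e-5 meV).
N = E_total / E_photon = 0.0805 J / 5.479e-27 J = 1.47e25.

1.47e25 photons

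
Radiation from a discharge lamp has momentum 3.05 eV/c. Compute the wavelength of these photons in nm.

407 nm

(h = 6.62607015e-34 J·s, c = 2.99792458e8 m/s, 1 eV = 1.602176634e-19 J.)
In SI units: p = 3.05 eV/c = 1.6300e-27 kg·m/s.
Since λ = h/p for a photon, λ = 4.065e-7 m.
Converting to nm: λ = 406.5 nm ≈ 407 nm.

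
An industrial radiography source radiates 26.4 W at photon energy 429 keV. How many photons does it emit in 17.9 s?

Total energy: E_total = P·t = 26.4 × 17.9 = 472.6 J.
Per-photon energy: E = 6.873e-14 J.
N = E_total / E_photon = 6.88e15.

6.88e15 photons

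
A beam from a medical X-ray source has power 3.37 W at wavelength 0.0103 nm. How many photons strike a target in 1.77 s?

Total energy: E_total = P·t = 3.37 × 1.77 = 5.965 J.
Per-photon energy: E = 1.929·10^-14 J.
N = E_total / E_photon = 3.09·10^14.

3.09·10^14 photons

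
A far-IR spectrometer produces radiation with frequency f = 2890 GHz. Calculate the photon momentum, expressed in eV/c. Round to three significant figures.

0.0120 eV/c

Convert to SI: f = 2890 GHz = 2.89 × 10^12 Hz.
Since p = hf/c for a photon, p = 6.388 × 10^-30 kg·m/s.
Converting to eV/c: p = 0.01195 eV/c ≈ 0.0120 eV/c.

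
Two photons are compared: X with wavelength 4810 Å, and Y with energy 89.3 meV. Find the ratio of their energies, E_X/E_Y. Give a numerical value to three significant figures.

E_X = 4.130e-19 J (from wavelength = 4810 Å, via E = hc/λ).
E_Y = 1.431e-20 J (from energy = 89.3 meV, via E given directly).
Ratio = 4.130e-19 / 1.431e-20 = 28.9.

28.9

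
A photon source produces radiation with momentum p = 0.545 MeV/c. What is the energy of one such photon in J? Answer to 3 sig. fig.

(c = 2.99792458 × 10^8 m/s, 1 eV = 1.602176634 × 10^-19 J.)
Convert to SI: p = 0.545 MeV/c = 2.9126 × 10^-22 kg·m/s.
For a photon E = pc, so E = 8.732 × 10^-14 J.
So E ≈ 8.73 × 10^-14 J.

8.73 × 10^-14 J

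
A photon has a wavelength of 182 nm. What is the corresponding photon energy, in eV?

In SI units: λ = 182 nm = 1.82 × 10^-7 m.
The photon relation is E = hc/λ, giving E = 1.091 × 10^-18 J.
Converting to eV: E = 6.812 eV ≈ 6.81 eV.

6.81 eV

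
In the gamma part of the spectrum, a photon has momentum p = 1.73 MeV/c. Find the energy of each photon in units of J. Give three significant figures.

2.77 × 10^-13 J

Use c = 2.99792458 × 10^8 m/s, 1 eV = 1.602176634 × 10^-19 J.
Convert to SI: p = 1.73 MeV/c = 9.2456 × 10^-22 kg·m/s.
For a photon E = pc, so E = 2.772 × 10^-13 J.
So E ≈ 2.77 × 10^-13 J.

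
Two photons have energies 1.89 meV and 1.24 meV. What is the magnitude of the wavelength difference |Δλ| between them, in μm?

Using λ = hc/E: λ₁ = 6.560 × 10^-4 m, λ₂ = 9.999 × 10^-4 m.
|Δλ| = |6.560 × 10^-4 − 9.999 × 10^-4| = 3.44 × 10^-4 m = 344 μm.

344 μm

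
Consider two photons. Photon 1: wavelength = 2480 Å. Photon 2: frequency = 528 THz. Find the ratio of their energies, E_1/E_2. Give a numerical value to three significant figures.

E_1 = 8.010 × 10^-19 J (from wavelength = 2480 Å, via E = hc/λ).
E_2 = 3.499 × 10^-19 J (from frequency = 528 THz, via E = hf).
Ratio = 8.010 × 10^-19 / 3.499 × 10^-19 = 2.29.

2.29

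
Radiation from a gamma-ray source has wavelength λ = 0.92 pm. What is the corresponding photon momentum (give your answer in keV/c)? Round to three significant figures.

1350 keV/c

Use h = 6.62607015e-34 J·s, c = 2.99792458e8 m/s, 1 eV = 1.602176634e-19 J.
Convert to SI: λ = 0.92 pm = 9.2e-13 m.
The photon relation is p = h/λ, giving p = 7.202e-22 kg·m/s.
Converting to keV/c: p = 1348 keV/c ≈ 1350 keV/c.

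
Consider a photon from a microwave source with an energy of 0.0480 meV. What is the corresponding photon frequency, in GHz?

First convert: E = 0.0480 meV = 7.6904 × 10^-24 J.
Since f = E/h for a photon, f = 1.161 × 10^10 Hz.
Converting to GHz: f = 11.61 GHz ≈ 11.6 GHz.

11.6 GHz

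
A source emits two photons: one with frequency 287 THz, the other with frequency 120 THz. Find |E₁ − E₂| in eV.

Using E = hf: E₁ = 1.902·10^-19 J, E₂ = 7.951·10^-20 J.
|ΔE| = |1.902·10^-19 − 7.951·10^-20| = 1.11·10^-19 J = 0.691 eV.

0.691 eV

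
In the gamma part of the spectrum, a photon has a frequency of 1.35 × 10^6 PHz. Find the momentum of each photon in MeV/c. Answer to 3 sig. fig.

5.58 MeV/c

First convert: f = 1.35 × 10^6 PHz = 1.35 × 10^21 Hz.
Apply p = hf/c: p = 2.984 × 10^-21 kg·m/s.
Converting to MeV/c: p = 5.583 MeV/c ≈ 5.58 MeV/c.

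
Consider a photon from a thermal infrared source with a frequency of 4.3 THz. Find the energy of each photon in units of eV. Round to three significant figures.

0.0178 eV

Convert to SI: f = 4.3 THz = 4.3e12 Hz.
Apply E = hf: E = 2.849e-21 J.
Converting to eV: E = 0.01778 eV ≈ 0.0178 eV.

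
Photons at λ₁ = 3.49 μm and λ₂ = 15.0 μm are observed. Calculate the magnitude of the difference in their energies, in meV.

Using E = hc/λ: E₁ = 5.692e-20 J, E₂ = 1.324e-20 J.
|ΔE| = |5.692e-20 − 1.324e-20| = 4.37e-20 J = 273 meV.

273 meV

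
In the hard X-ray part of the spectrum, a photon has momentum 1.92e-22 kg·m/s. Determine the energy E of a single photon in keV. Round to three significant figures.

359 keV

For a photon E = pc, so E = 5.756e-14 J.
Converting to keV: E = 359.3 keV ≈ 359 keV.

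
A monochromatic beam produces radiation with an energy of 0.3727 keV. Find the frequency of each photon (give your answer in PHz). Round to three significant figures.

Take h = 6.62607015 × 10^-34 J·s, 1 eV = 1.602176634 × 10^-19 J.
First convert: E = 0.3727 keV = 5.9713 × 10^-17 J.
Apply f = E/h: f = 9.012 × 10^16 Hz.
Converting to PHz: f = 90.12 PHz ≈ 90.1 PHz.

90.1 PHz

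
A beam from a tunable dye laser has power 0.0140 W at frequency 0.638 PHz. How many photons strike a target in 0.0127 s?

4.21e14 photons

Total energy: E_total = P·t = 0.0140 × 0.0127 = 1.778e-4 J.
Per-photon energy: E = 4.227e-19 J.
N = E_total / E_photon = 4.21e14.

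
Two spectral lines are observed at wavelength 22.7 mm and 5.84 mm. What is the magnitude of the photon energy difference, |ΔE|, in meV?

Using E = hc/λ: E₁ = 8.751 × 10^-24 J, E₂ = 3.401 × 10^-23 J.
|ΔE| = |8.751 × 10^-24 − 3.401 × 10^-23| = 2.53 × 10^-23 J = 0.158 meV.

0.158 meV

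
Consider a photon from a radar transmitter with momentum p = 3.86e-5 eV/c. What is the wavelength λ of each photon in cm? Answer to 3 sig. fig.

Convert to SI: p = 3.86e-5 eV/c = 2.0629e-32 kg·m/s.
Since λ = h/p for a photon, λ = 0.03212 m.
Converting to cm: λ = 3.212 cm ≈ 3.21 cm.

3.21 cm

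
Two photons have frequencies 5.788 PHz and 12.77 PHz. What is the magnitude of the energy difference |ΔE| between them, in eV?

Using E = hf: E₁ = 3.8352 × 10^-18 J, E₂ = 8.4615 × 10^-18 J.
|ΔE| = |3.8352 × 10^-18 − 8.4615 × 10^-18| = 4.63 × 10^-18 J = 28.9 eV.

28.9 eV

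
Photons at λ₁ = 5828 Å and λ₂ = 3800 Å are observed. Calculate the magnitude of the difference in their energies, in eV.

1.14 eV

Using E = hc/λ: E₁ = 3.4085e-19 J, E₂ = 5.2275e-19 J.
|ΔE| = |3.4085e-19 − 5.2275e-19| = 1.82e-19 J = 1.14 eV.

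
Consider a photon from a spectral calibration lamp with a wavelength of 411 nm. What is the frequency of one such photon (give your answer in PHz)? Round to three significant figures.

0.729 PHz

First convert: λ = 411 nm = 4.11 × 10^-7 m.
Since f = c/λ for a photon, f = 7.294 × 10^14 Hz.
Converting to PHz: f = 0.7294 PHz ≈ 0.729 PHz.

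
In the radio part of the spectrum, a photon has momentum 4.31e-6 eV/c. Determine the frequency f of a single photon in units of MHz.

Use h = 6.62607015e-34 J·s, c = 2.99792458e8 m/s, 1 eV = 1.602176634e-19 J.
Convert to SI: p = 4.31e-6 eV/c = 2.3034e-33 kg·m/s.
For a photon f = pc/h, so f = 1.042e9 Hz.
Converting to MHz: f = 1042 MHz ≈ 1040 MHz.

1040 MHz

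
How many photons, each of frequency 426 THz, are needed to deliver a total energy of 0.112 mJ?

Per-photon energy: E = 2.823 × 10^-19 J (from frequency = 426 THz).
N = E_total / E_photon = 1.12 × 10^-4 J / 2.823 × 10^-19 J = 3.97 × 10^14.

3.97 × 10^14 photons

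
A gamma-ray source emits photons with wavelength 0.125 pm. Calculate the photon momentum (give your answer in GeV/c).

Use h = 6.62607015 × 10^-34 J·s, c = 2.99792458 × 10^8 m/s, 1 eV = 1.602176634 × 10^-19 J.
In SI units: λ = 0.125 pm = 1.25 × 10^-13 m.
Apply p = h/λ: p = 5.301 × 10^-21 kg·m/s.
Converting to GeV/c: p = 0.009919 GeV/c ≈ 9.92 × 10^-3 GeV/c.

9.92 × 10^-3 GeV/c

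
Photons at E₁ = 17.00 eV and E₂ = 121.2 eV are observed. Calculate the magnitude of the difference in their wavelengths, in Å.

Using λ = hc/E: λ₁ = 7.2932e-8 m, λ₂ = 1.0230e-8 m.
|Δλ| = |7.2932e-8 − 1.0230e-8| = 6.27e-8 m = 627 Å.

627 Å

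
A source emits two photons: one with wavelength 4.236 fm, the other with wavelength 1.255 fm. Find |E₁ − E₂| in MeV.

Using E = hc/λ: E₁ = 4.6894e-11 J, E₂ = 1.5828e-10 J.
|ΔE| = |4.6894e-11 − 1.5828e-10| = 1.11e-10 J = 695 MeV.

695 MeV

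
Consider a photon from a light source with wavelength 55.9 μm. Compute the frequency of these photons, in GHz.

(c = 2.99792458 × 10^8 m/s.)
Convert to SI: λ = 55.9 μm = 5.59 × 10^-5 m.
Apply f = c/λ: f = 5.363 × 10^12 Hz.
Converting to GHz: f = 5363 GHz ≈ 5360 GHz.

5360 GHz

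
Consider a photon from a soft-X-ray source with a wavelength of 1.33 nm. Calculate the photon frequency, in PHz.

225 PHz

(c = 2.99792458 × 10^8 m/s.)
First convert: λ = 1.33 nm = 1.33 × 10^-9 m.
The photon relation is f = c/λ, giving f = 2.254 × 10^17 Hz.
Converting to PHz: f = 225.4 PHz ≈ 225 PHz.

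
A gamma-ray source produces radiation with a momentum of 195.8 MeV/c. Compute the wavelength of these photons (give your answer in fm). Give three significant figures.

Take h = 6.62607015 × 10^-34 J·s, c = 2.99792458 × 10^8 m/s, 1 eV = 1.602176634 × 10^-19 J.
First convert: p = 195.8 MeV/c = 1.0464 × 10^-19 kg·m/s.
The photon relation is λ = h/p, giving λ = 6.332 × 10^-15 m.
Converting to fm: λ = 6.332 fm ≈ 6.33 fm.

6.33 fm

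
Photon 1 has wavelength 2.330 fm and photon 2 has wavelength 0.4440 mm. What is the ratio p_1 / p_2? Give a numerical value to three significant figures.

p_1 = 2.844 × 10^-19 kg·m/s (from wavelength = 2.330 fm, via p = h/λ).
p_2 = 1.492 × 10^-30 kg·m/s (from wavelength = 0.4440 mm, via p = h/λ).
Ratio = 2.844 × 10^-19 / 1.492 × 10^-30 = 1.91 × 10^11.

1.91 × 10^11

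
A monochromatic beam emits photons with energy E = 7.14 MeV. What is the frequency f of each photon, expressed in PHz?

1.73·10^6 PHz

First convert: E = 7.14 MeV = 1.1440·10^-12 J.
For a photon f = E/h, so f = 1.726·10^21 Hz.
Converting to PHz: f = 1.726·10^6 PHz ≈ 1.73·10^6 PHz.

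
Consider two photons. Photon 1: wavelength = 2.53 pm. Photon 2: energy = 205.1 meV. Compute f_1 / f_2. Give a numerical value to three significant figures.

f_1 = 1.185 × 10^20 Hz (from wavelength = 2.53 pm, via f = c/λ).
f_2 = 4.959 × 10^13 Hz (from energy = 205.1 meV, via f = E/h).
Ratio = 1.185 × 10^20 / 4.959 × 10^13 = 2.39 × 10^6.

2.39 × 10^6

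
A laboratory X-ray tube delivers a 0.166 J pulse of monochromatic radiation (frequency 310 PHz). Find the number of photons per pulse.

Per-photon energy: E = 2.054·10^-16 J (from frequency = 310 PHz).
N = E_total / E_photon = 0.166 J / 2.054·10^-16 J = 8.08·10^14.

8.08·10^14 photons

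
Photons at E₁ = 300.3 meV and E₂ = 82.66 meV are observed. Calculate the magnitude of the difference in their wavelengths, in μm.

10.9 μm

Using λ = hc/E: λ₁ = 4.1287 × 10^-6 m, λ₂ = 1.4999 × 10^-5 m.
|Δλ| = |4.1287 × 10^-6 − 1.4999 × 10^-5| = 1.09 × 10^-5 m = 10.9 μm.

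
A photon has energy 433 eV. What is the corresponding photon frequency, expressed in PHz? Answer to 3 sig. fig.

105 PHz

(h = 6.62607015e-34 J·s, 1 eV = 1.602176634e-19 J.)
Convert to SI: E = 433 eV = 6.9374e-17 J.
Apply f = E/h: f = 1.047e17 Hz.
Converting to PHz: f = 104.7 PHz ≈ 105 PHz.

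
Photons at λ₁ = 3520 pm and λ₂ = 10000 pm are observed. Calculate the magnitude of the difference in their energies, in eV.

228 eV

Using E = hc/λ: E₁ = 5.643e-17 J, E₂ = 1.986e-17 J.
|ΔE| = |5.643e-17 − 1.986e-17| = 3.66e-17 J = 228 eV.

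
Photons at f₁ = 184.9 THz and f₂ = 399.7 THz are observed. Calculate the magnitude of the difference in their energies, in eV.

Using E = hf: E₁ = 1.2252 × 10^-19 J, E₂ = 2.6484 × 10^-19 J.
|ΔE| = |1.2252 × 10^-19 − 2.6484 × 10^-19| = 1.42 × 10^-19 J = 0.888 eV.

0.888 eV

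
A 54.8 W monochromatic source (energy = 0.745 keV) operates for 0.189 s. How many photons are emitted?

8.68e16 photons

Total energy: E_total = P·t = 54.8 × 0.189 = 10.36 J.
Per-photon energy: E = 1.194e-16 J.
N = E_total / E_photon = 8.68e16.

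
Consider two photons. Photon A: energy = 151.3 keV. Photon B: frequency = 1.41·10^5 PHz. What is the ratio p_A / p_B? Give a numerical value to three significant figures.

p_A = 8.086·10^-23 kg·m/s (from energy = 151.3 keV, via p = E/c).
p_B = 3.116·10^-22 kg·m/s (from frequency = 1.41·10^5 PHz, via p = hf/c).
Ratio = 8.086·10^-23 / 3.116·10^-22 = 0.259.

0.259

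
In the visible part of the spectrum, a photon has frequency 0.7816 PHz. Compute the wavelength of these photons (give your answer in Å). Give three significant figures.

3840 Å

In SI units: f = 0.7816 PHz = 7.816e14 Hz.
Apply λ = c/f: λ = 3.836e-7 m.
Converting to Å: λ = 3836 Å ≈ 3840 Å.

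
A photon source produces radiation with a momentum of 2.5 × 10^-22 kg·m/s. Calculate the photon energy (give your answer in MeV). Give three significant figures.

0.468 MeV

(c = 2.99792458 × 10^8 m/s, 1 eV = 1.602176634 × 10^-19 J.)
The photon relation is E = pc, giving E = 7.495 × 10^-14 J.
Converting to MeV: E = 0.4678 MeV ≈ 0.468 MeV.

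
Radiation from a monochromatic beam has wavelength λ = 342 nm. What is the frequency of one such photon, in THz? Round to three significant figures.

877 THz

(c = 2.99792458e8 m/s.)
In SI units: λ = 342 nm = 3.42e-7 m.
The photon relation is f = c/λ, giving f = 8.766e14 Hz.
Converting to THz: f = 876.6 THz ≈ 877 THz.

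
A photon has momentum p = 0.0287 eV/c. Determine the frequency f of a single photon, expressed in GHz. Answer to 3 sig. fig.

6940 GHz

Take h = 6.62607015 × 10^-34 J·s, c = 2.99792458 × 10^8 m/s, 1 eV = 1.602176634 × 10^-19 J.
In SI units: p = 0.0287 eV/c = 1.5338 × 10^-29 kg·m/s.
For a photon f = pc/h, so f = 6.940 × 10^12 Hz.
Converting to GHz: f = 6940 GHz ≈ 6940 GHz.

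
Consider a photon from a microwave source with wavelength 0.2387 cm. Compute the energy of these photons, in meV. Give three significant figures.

0.519 meV

Convert to SI: λ = 0.2387 cm = 0.002387 m.
The photon relation is E = hc/λ, giving E = 8.322 × 10^-23 J.
Converting to meV: E = 0.5194 meV ≈ 0.519 meV.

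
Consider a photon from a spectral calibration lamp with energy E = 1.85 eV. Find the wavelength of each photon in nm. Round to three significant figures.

670 nm

Take h = 6.62607015e-34 J·s, c = 2.99792458e8 m/s, 1 eV = 1.602176634e-19 J.
First convert: E = 1.85 eV = 2.9640e-19 J.
For a photon λ = hc/E, so λ = 6.702e-7 m.
Converting to nm: λ = 670.2 nm ≈ 670 nm.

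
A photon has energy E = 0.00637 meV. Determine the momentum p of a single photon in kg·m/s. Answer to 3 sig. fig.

(c = 2.99792458e8 m/s, 1 eV = 1.602176634e-19 J.)
First convert: E = 0.00637 meV = 1.0206e-24 J.
The photon relation is p = E/c, giving p = 3.404e-33 kg·m/s.
So p ≈ 3.40e-33 kg·m/s.

3.40e-33 kg·m/s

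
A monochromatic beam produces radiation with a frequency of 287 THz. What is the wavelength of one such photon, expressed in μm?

First convert: f = 287 THz = 2.87e14 Hz.
Since λ = c/f for a photon, λ = 1.045e-6 m.
Converting to μm: λ = 1.045 μm ≈ 1.04 μm.

1.04 μm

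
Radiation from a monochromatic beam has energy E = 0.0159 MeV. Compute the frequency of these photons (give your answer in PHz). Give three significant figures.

3840 PHz

In SI units: E = 0.0159 MeV = 2.5475e-15 J.
For a photon f = E/h, so f = 3.845e18 Hz.
Converting to PHz: f = 3845 PHz ≈ 3840 PHz.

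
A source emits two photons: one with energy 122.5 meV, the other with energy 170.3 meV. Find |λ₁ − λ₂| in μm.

Using λ = hc/E: λ₁ = 1.0121 × 10^-5 m, λ₂ = 7.2803 × 10^-6 m.
|Δλ| = |1.0121 × 10^-5 − 7.2803 × 10^-6| = 2.84 × 10^-6 m = 2.84 μm.

2.84 μm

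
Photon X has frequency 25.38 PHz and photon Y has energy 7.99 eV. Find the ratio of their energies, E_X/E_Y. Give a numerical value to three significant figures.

E_X = 1.682e-17 J (from frequency = 25.38 PHz, via E = hf).
E_Y = 1.280e-18 J (from energy = 7.99 eV, via E given directly).
Ratio = 1.682e-17 / 1.280e-18 = 13.1.

13.1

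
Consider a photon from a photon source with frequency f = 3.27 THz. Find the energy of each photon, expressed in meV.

First convert: f = 3.27 THz = 3.27e12 Hz.
Since E = hf for a photon, E = 2.167e-21 J.
Converting to meV: E = 13.52 meV ≈ 13.5 meV.

13.5 meV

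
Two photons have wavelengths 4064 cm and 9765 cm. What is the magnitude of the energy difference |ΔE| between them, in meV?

Using E = hc/λ: E₁ = 4.8879e-27 J, E₂ = 2.0343e-27 J.
|ΔE| = |4.8879e-27 − 2.0343e-27| = 2.85e-27 J = 1.78e-5 meV.

1.78e-5 meV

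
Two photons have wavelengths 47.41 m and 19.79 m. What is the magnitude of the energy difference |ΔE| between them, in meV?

Using E = hc/λ: E₁ = 4.1899e-27 J, E₂ = 1.0038e-26 J.
|ΔE| = |4.1899e-27 − 1.0038e-26| = 5.85e-27 J = 3.65e-5 meV.

3.65e-5 meV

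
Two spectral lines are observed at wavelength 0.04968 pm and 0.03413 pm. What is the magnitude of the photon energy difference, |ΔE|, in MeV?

Using E = hc/λ: E₁ = 3.9985 × 10^-12 J, E₂ = 5.8202 × 10^-12 J.
|ΔE| = |3.9985 × 10^-12 − 5.8202 × 10^-12| = 1.82 × 10^-12 J = 11.4 MeV.

11.4 MeV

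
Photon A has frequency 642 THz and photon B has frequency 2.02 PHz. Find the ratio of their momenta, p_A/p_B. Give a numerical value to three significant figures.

p_A = 1.419e-27 kg·m/s (from frequency = 642 THz, via p = hf/c).
p_B = 4.465e-27 kg·m/s (from frequency = 2.02 PHz, via p = hf/c).
Ratio = 1.419e-27 / 4.465e-27 = 0.318.

0.318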